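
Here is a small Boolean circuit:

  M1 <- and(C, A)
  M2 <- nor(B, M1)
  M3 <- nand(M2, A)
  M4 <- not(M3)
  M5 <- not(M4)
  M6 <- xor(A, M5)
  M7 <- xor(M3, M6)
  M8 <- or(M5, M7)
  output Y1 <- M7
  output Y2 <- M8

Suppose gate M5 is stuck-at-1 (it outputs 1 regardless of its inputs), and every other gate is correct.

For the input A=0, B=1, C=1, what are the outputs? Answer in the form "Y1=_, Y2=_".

Y1=0, Y2=1

Propagate with M5 forced: M1=0, M2=0, M3=1, M4=0, M5=1 [stuck-at-1], M6=1, M7=0, M8=1.
So the outputs are Y1=0, Y2=1. (Same as the fault-free value — the fault is masked on this input.)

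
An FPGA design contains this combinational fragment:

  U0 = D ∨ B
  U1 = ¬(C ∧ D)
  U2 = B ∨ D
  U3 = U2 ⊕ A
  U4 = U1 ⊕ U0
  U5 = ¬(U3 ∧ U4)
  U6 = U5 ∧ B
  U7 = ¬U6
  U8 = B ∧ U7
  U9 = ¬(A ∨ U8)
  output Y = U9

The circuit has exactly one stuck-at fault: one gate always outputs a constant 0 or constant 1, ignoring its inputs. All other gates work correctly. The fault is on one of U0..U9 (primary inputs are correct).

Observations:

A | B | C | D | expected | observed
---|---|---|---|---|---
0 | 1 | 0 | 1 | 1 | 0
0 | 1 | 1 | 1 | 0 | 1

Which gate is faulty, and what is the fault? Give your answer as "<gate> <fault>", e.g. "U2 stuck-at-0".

U0 stuck-at-0

Fault-free values for test 1 (A=0, B=1, C=0, D=1): U0=1, U1=1, U2=1, U3=1, U4=0, U5=1, U6=1, U7=0, U8=0, U9=1, giving Y=1. Observed 0.
Test 1: faults giving observed 0 are {U0 stuck-at-0, U1 stuck-at-0, U4 stuck-at-1, U5 stuck-at-0, U6 stuck-at-0, U7 stuck-at-1, U8 stuck-at-1, U9 stuck-at-0}.
Test 2 (A=0, B=1, C=1, D=1): fault-free U0=1, U1=0, U2=1, U3=1, U4=1, U5=0, U6=0, U7=1, U8=1, U9=0 → 0; observed 1. Eliminates U1 stuck-at-0, U4 stuck-at-1, U5 stuck-at-0, U6 stuck-at-0, U7 stuck-at-1, U8 stuck-at-1, U9 stuck-at-0.
Only U0 stuck-at-0 is consistent with every test.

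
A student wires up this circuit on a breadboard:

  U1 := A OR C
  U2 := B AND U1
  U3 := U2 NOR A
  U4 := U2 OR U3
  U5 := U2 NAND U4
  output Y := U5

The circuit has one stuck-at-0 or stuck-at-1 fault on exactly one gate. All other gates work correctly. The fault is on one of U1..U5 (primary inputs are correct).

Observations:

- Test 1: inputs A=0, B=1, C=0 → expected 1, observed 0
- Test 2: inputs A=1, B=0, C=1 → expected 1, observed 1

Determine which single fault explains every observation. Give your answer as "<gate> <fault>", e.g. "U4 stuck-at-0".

U1 stuck-at-1

Fault-free values for test 1 (A=0, B=1, C=0): U1=0, U2=0, U3=1, U4=1, U5=1, giving Y=1. Observed 0.
Test 1: faults giving observed 0 are {U1 stuck-at-1, U2 stuck-at-1, U5 stuck-at-0}.
Test 2 (A=1, B=0, C=1): fault-free U1=1, U2=0, U3=0, U4=0, U5=1 → 1; observed 1. Eliminates U2 stuck-at-1, U5 stuck-at-0.
Only U1 stuck-at-1 is consistent with every test.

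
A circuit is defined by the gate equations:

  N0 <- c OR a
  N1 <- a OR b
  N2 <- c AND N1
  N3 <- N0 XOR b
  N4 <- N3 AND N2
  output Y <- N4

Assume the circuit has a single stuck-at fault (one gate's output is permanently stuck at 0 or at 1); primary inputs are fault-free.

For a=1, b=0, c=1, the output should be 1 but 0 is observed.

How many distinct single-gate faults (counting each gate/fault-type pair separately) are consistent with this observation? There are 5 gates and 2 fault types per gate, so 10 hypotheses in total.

Fault-free: N0=1, N1=1, N2=1, N3=1, N4=1 → 1. Observed 0.
  N0 stuck-at-0: output 0 ✓
  N0 stuck-at-1: output 1 ✗
  N1 stuck-at-0: output 0 ✓
  N1 stuck-at-1: output 1 ✗
  N2 stuck-at-0: output 0 ✓
  N2 stuck-at-1: output 1 ✗
  N3 stuck-at-0: output 0 ✓
  N3 stuck-at-1: output 1 ✗
  N4 stuck-at-0: output 0 ✓
  N4 stuck-at-1: output 1 ✗
Consistent faults: {N0 stuck-at-0, N1 stuck-at-0, N2 stuck-at-0, N3 stuck-at-0, N4 stuck-at-0} — 5 in all.

5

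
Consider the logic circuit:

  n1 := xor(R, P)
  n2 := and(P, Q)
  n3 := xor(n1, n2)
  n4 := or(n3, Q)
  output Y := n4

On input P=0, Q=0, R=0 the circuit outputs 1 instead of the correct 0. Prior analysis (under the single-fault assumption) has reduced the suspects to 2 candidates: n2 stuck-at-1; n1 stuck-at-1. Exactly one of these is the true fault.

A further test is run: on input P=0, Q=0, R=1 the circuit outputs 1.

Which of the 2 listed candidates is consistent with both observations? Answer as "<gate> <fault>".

n1 stuck-at-1

Evaluate each candidate on input P=0, Q=0, R=1:
  n2 stuck-at-1: n1=1, n2=1 [stuck-at-1], n3=0, n4=0 → 0 — eliminated
  n1 stuck-at-1: n1=1 [stuck-at-1], n2=0, n3=1, n4=1 → 1 — matches
Only n1 stuck-at-1 reproduces the observed 1.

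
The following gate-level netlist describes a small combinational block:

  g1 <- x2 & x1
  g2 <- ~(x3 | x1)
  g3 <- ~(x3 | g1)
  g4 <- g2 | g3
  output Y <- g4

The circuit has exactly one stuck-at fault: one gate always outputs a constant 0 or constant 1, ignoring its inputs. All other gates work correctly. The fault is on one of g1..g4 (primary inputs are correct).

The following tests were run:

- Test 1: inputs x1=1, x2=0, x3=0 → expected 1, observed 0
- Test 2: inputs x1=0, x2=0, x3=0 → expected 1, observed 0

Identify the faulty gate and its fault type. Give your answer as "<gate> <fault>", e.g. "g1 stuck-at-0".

Fault-free values for test 1 (x1=1, x2=0, x3=0): g1=0, g2=0, g3=1, g4=1, giving Y=1. Observed 0.
Test 1: faults giving observed 0 are {g1 stuck-at-1, g3 stuck-at-0, g4 stuck-at-0}.
Test 2 (x1=0, x2=0, x3=0): fault-free g1=0, g2=1, g3=1, g4=1 → 1; observed 0. Eliminates g1 stuck-at-1, g3 stuck-at-0.
Only g4 stuck-at-0 is consistent with every test.

g4 stuck-at-0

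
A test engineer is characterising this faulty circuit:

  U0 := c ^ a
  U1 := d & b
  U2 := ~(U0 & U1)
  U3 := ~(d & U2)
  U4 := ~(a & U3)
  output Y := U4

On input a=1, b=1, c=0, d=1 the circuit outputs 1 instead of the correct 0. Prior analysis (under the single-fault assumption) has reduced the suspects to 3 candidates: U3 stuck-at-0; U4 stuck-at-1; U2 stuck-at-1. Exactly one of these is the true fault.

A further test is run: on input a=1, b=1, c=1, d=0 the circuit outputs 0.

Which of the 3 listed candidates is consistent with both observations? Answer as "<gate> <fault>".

Evaluate each candidate on input a=1, b=1, c=1, d=0:
  U3 stuck-at-0: U0=0, U1=0, U2=1, U3=0 [stuck-at-0], U4=1 → 1 — eliminated
  U4 stuck-at-1: U0=0, U1=0, U2=1, U3=1, U4=1 [stuck-at-1] → 1 — eliminated
  U2 stuck-at-1: U0=0, U1=0, U2=1 [stuck-at-1], U3=1, U4=0 → 0 — matches
Only U2 stuck-at-1 reproduces the observed 0.

U2 stuck-at-1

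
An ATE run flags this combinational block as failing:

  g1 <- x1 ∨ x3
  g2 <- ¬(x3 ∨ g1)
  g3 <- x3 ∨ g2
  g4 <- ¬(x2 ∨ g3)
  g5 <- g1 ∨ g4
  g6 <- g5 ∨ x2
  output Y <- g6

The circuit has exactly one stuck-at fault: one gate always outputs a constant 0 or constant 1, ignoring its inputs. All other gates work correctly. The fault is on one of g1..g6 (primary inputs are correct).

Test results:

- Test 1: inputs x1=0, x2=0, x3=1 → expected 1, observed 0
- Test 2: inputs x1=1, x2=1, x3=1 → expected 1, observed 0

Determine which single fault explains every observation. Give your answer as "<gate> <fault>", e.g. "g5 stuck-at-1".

g6 stuck-at-0

Fault-free values for test 1 (x1=0, x2=0, x3=1): g1=1, g2=0, g3=1, g4=0, g5=1, g6=1, giving Y=1. Observed 0.
Test 1: faults giving observed 0 are {g1 stuck-at-0, g5 stuck-at-0, g6 stuck-at-0}.
Test 2 (x1=1, x2=1, x3=1): fault-free g1=1, g2=0, g3=1, g4=0, g5=1, g6=1 → 1; observed 0. Eliminates g1 stuck-at-0, g5 stuck-at-0.
Only g6 stuck-at-0 is consistent with every test.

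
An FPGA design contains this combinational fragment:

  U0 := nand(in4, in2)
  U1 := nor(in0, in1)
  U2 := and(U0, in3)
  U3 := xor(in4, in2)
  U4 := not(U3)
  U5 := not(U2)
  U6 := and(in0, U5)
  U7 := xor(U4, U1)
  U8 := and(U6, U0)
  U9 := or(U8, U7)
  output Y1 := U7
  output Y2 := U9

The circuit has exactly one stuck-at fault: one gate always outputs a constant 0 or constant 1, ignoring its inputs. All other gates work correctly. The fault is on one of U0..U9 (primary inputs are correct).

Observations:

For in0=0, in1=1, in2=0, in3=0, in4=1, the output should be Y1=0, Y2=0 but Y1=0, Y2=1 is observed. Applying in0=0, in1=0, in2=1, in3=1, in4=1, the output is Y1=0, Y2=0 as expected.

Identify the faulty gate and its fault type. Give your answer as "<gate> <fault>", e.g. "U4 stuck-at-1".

U6 stuck-at-1

Fault-free values for test 1 (in0=0, in1=1, in2=0, in3=0, in4=1): U0=1, U1=0, U2=0, U3=1, U4=0, U5=1, U6=0, U7=0, U8=0, U9=0, giving Y1=0, Y2=0. Observed Y1=0, Y2=1.
Test 1: faults giving observed Y1=0, Y2=1 are {U6 stuck-at-1, U8 stuck-at-1, U9 stuck-at-1}.
Test 2 (in0=0, in1=0, in2=1, in3=1, in4=1): fault-free U0=0, U1=1, U2=0, U3=0, U4=1, U5=1, U6=0, U7=0, U8=0, U9=0 → Y1=0, Y2=0; observed Y1=0, Y2=0. Eliminates U8 stuck-at-1, U9 stuck-at-1.
Only U6 stuck-at-1 is consistent with every test.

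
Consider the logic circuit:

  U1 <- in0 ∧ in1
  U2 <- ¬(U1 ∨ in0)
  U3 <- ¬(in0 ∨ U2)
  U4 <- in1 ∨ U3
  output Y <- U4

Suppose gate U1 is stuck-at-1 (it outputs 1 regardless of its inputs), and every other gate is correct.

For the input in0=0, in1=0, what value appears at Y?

Propagate with U1 forced: U1=1 [stuck-at-1], U2=0, U3=1, U4=1.
So Y = 1. (Without the fault it would be 0.)

1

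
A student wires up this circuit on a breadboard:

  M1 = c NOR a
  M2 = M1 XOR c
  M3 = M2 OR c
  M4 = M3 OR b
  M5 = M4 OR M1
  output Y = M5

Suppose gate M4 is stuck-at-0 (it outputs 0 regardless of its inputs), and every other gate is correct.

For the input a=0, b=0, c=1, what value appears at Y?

0

Propagate with M4 forced: M1=0, M2=1, M3=1, M4=0 [stuck-at-0], M5=0.
So Y = 0. (Without the fault it would be 1.)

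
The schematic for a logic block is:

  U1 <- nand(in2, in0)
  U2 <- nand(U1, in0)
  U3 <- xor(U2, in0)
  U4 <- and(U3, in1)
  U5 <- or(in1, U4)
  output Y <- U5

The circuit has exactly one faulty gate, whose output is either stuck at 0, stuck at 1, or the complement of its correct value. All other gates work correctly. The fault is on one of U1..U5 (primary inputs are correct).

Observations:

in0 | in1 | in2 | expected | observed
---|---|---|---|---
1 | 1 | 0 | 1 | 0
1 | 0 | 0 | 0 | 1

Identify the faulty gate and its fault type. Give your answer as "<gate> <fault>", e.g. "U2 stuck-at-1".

U5 inverted output

Fault-free values for test 1 (in0=1, in1=1, in2=0): U1=1, U2=0, U3=1, U4=1, U5=1, giving Y=1. Observed 0.
Test 1: faults giving observed 0 are {U5 stuck-at-0, U5 inverted output}.
Test 2 (in0=1, in1=0, in2=0): fault-free U1=1, U2=0, U3=1, U4=0, U5=0 → 0; observed 1. Eliminates U5 stuck-at-0.
Only U5 inverted output is consistent with every test.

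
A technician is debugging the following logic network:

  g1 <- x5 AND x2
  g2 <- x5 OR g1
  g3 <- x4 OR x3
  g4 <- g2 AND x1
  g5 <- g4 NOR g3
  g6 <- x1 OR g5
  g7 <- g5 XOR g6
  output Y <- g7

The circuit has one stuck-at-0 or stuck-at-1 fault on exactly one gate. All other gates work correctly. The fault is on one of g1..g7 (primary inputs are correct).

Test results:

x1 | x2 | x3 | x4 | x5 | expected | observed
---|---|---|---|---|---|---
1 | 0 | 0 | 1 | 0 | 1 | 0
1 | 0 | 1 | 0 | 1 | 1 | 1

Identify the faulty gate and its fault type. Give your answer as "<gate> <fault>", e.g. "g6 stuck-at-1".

g3 stuck-at-0

Fault-free values for test 1 (x1=1, x2=0, x3=0, x4=1, x5=0): g1=0, g2=0, g3=1, g4=0, g5=0, g6=1, g7=1, giving Y=1. Observed 0.
Test 1: faults giving observed 0 are {g3 stuck-at-0, g5 stuck-at-1, g6 stuck-at-0, g7 stuck-at-0}.
Test 2 (x1=1, x2=0, x3=1, x4=0, x5=1): fault-free g1=0, g2=1, g3=1, g4=1, g5=0, g6=1, g7=1 → 1; observed 1. Eliminates g5 stuck-at-1, g6 stuck-at-0, g7 stuck-at-0.
Only g3 stuck-at-0 is consistent with every test.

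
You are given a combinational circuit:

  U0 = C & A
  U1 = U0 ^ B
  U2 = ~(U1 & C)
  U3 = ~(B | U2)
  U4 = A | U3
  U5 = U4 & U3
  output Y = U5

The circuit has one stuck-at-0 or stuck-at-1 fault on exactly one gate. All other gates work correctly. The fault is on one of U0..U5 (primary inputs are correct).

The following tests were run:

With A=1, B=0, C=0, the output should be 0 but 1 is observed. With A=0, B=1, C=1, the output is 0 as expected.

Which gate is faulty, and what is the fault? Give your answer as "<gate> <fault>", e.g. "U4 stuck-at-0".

Fault-free values for test 1 (A=1, B=0, C=0): U0=0, U1=0, U2=1, U3=0, U4=1, U5=0, giving Y=0. Observed 1.
Test 1: faults giving observed 1 are {U2 stuck-at-0, U3 stuck-at-1, U5 stuck-at-1}.
Test 2 (A=0, B=1, C=1): fault-free U0=0, U1=1, U2=0, U3=0, U4=0, U5=0 → 0; observed 0. Eliminates U3 stuck-at-1, U5 stuck-at-1.
Only U2 stuck-at-0 is consistent with every test.

U2 stuck-at-0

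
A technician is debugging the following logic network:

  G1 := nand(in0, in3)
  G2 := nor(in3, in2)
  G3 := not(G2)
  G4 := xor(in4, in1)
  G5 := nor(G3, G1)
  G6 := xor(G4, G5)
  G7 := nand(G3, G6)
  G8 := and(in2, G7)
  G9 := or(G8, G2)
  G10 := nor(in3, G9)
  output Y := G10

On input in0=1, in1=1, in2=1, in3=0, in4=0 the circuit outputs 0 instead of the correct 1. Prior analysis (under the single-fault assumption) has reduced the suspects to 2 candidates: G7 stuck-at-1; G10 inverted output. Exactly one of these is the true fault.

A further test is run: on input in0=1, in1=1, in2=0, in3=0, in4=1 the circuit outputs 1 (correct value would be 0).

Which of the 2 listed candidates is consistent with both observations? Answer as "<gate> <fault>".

G10 inverted output

Evaluate each candidate on input in0=1, in1=1, in2=0, in3=0, in4=1:
  G7 stuck-at-1: G1=1, G2=1, G3=0, G4=0, G5=0, G6=0, G7=1 [stuck-at-1], G8=0, G9=1, G10=0 → 0 — eliminated
  G10 inverted output: G1=1, G2=1, G3=0, G4=0, G5=0, G6=0, G7=1, G8=0, G9=1, G10=1 [inverted output] → 1 — matches
Only G10 inverted output reproduces the observed 1.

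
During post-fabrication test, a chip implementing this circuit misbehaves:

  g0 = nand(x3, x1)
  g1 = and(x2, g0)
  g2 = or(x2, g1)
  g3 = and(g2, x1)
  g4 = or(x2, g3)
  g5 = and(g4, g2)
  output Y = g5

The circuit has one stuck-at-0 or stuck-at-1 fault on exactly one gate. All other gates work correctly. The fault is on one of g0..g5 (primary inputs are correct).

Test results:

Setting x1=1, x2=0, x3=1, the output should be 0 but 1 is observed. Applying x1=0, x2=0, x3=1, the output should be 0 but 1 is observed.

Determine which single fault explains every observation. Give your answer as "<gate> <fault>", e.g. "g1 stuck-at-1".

g5 stuck-at-1

Fault-free values for test 1 (x1=1, x2=0, x3=1): g0=0, g1=0, g2=0, g3=0, g4=0, g5=0, giving Y=0. Observed 1.
Test 1: faults giving observed 1 are {g1 stuck-at-1, g2 stuck-at-1, g5 stuck-at-1}.
Test 2 (x1=0, x2=0, x3=1): fault-free g0=1, g1=0, g2=0, g3=0, g4=0, g5=0 → 0; observed 1. Eliminates g1 stuck-at-1, g2 stuck-at-1.
Only g5 stuck-at-1 is consistent with every test.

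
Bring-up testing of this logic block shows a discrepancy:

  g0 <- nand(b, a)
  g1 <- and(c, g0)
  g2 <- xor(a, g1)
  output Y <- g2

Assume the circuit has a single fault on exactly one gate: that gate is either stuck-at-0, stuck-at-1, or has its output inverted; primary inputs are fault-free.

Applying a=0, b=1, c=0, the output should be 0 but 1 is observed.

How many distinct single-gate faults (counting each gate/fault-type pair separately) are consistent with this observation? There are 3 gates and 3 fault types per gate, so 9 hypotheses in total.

Fault-free: g0=1, g1=0, g2=0 → 0. Observed 1.
  g0 stuck-at-0: output 0 ✗
  g0 stuck-at-1: output 0 ✗
  g0 inverted output: output 0 ✗
  g1 stuck-at-0: output 0 ✗
  g1 stuck-at-1: output 1 ✓
  g1 inverted output: output 1 ✓
  g2 stuck-at-0: output 0 ✗
  g2 stuck-at-1: output 1 ✓
  g2 inverted output: output 1 ✓
Consistent faults: {g1 stuck-at-1, g1 inverted output, g2 stuck-at-1, g2 inverted output} — 4 in all.

4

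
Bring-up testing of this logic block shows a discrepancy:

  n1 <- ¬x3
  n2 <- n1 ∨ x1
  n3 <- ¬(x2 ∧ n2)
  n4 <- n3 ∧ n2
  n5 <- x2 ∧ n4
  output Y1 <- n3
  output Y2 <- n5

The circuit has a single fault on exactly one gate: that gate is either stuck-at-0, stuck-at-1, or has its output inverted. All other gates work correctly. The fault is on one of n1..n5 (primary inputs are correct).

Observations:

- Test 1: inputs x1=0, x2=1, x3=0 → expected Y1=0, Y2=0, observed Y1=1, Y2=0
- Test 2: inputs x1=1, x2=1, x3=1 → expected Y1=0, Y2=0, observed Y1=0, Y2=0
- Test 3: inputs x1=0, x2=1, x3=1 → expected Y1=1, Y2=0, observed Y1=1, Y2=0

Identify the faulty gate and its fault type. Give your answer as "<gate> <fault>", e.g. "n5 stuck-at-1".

Fault-free values for test 1 (x1=0, x2=1, x3=0): n1=1, n2=1, n3=0, n4=0, n5=0, giving Y1=0, Y2=0. Observed Y1=1, Y2=0.
Test 1: faults giving observed Y1=1, Y2=0 are {n1 stuck-at-0, n1 inverted output, n2 stuck-at-0, n2 inverted output}.
Test 2 (x1=1, x2=1, x3=1): fault-free n1=0, n2=1, n3=0, n4=0, n5=0 → Y1=0, Y2=0; observed Y1=0, Y2=0. Eliminates n2 stuck-at-0, n2 inverted output.
Test 3 (x1=0, x2=1, x3=1): fault-free n1=0, n2=0, n3=1, n4=0, n5=0 → Y1=1, Y2=0; observed Y1=1, Y2=0. Eliminates n1 inverted output.
Only n1 stuck-at-0 is consistent with every test.

n1 stuck-at-0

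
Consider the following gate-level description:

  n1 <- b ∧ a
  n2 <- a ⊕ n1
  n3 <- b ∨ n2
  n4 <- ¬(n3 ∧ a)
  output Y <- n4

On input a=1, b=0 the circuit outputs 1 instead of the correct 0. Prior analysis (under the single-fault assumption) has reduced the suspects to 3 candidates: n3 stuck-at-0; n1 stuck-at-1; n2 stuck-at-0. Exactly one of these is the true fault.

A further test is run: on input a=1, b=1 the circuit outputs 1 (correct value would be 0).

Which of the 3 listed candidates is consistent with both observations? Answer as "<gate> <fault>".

Evaluate each candidate on input a=1, b=1:
  n3 stuck-at-0: n1=1, n2=0, n3=0 [stuck-at-0], n4=1 → 1 — matches
  n1 stuck-at-1: n1=1 [stuck-at-1], n2=0, n3=1, n4=0 → 0 — eliminated
  n2 stuck-at-0: n1=1, n2=0 [stuck-at-0], n3=1, n4=0 → 0 — eliminated
Only n3 stuck-at-0 reproduces the observed 1.

n3 stuck-at-0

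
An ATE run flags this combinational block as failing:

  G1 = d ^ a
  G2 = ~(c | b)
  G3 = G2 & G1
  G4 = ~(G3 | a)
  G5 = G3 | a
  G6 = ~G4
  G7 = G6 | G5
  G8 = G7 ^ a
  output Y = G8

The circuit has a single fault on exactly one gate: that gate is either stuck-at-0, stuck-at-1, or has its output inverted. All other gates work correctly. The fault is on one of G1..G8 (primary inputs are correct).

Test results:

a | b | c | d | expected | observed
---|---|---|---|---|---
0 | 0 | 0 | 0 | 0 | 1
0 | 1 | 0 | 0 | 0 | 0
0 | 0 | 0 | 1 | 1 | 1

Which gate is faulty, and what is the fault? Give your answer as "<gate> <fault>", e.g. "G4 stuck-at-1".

G1 stuck-at-1

Fault-free values for test 1 (a=0, b=0, c=0, d=0): G1=0, G2=1, G3=0, G4=1, G5=0, G6=0, G7=0, G8=0, giving Y=0. Observed 1.
Test 1: faults giving observed 1 are {G1 stuck-at-1, G1 inverted output, G3 stuck-at-1, G3 inverted output, G4 stuck-at-0, G4 inverted output, G5 stuck-at-1, G5 inverted output, G6 stuck-at-1, G6 inverted output, G7 stuck-at-1, G7 inverted output, G8 stuck-at-1, G8 inverted output}.
Test 2 (a=0, b=1, c=0, d=0): fault-free G1=0, G2=0, G3=0, G4=1, G5=0, G6=0, G7=0, G8=0 → 0; observed 0. Eliminates G3 stuck-at-1, G3 inverted output, G4 stuck-at-0, G4 inverted output, G5 stuck-at-1, G5 inverted output, G6 stuck-at-1, G6 inverted output, G7 stuck-at-1, G7 inverted output, G8 stuck-at-1, G8 inverted output.
Test 3 (a=0, b=0, c=0, d=1): fault-free G1=1, G2=1, G3=1, G4=0, G5=1, G6=1, G7=1, G8=1 → 1; observed 1. Eliminates G1 inverted output.
Only G1 stuck-at-1 is consistent with every test.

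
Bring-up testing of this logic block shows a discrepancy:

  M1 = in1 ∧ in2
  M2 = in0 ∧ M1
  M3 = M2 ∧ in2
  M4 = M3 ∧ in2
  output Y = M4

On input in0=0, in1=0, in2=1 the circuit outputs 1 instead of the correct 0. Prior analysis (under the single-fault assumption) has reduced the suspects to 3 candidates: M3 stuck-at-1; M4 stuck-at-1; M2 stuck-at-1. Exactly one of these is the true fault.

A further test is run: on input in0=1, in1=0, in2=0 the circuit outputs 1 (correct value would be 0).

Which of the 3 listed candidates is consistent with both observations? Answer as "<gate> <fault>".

Evaluate each candidate on input in0=1, in1=0, in2=0:
  M3 stuck-at-1: M1=0, M2=0, M3=1 [stuck-at-1], M4=0 → 0 — eliminated
  M4 stuck-at-1: M1=0, M2=0, M3=0, M4=1 [stuck-at-1] → 1 — matches
  M2 stuck-at-1: M1=0, M2=1 [stuck-at-1], M3=0, M4=0 → 0 — eliminated
Only M4 stuck-at-1 reproduces the observed 1.

M4 stuck-at-1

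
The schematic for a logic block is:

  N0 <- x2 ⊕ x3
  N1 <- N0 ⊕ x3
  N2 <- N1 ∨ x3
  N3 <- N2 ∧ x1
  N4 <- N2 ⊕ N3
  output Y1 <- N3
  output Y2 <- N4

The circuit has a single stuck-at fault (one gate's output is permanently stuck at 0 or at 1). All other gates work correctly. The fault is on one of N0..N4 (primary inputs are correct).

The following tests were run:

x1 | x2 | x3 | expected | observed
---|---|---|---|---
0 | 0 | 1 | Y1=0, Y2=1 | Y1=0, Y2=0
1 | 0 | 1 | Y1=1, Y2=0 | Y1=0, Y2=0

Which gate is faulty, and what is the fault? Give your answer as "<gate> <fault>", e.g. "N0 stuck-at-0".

N2 stuck-at-0

Fault-free values for test 1 (x1=0, x2=0, x3=1): N0=1, N1=0, N2=1, N3=0, N4=1, giving Y1=0, Y2=1. Observed Y1=0, Y2=0.
Test 1: faults giving observed Y1=0, Y2=0 are {N2 stuck-at-0, N4 stuck-at-0}.
Test 2 (x1=1, x2=0, x3=1): fault-free N0=1, N1=0, N2=1, N3=1, N4=0 → Y1=1, Y2=0; observed Y1=0, Y2=0. Eliminates N4 stuck-at-0.
Only N2 stuck-at-0 is consistent with every test.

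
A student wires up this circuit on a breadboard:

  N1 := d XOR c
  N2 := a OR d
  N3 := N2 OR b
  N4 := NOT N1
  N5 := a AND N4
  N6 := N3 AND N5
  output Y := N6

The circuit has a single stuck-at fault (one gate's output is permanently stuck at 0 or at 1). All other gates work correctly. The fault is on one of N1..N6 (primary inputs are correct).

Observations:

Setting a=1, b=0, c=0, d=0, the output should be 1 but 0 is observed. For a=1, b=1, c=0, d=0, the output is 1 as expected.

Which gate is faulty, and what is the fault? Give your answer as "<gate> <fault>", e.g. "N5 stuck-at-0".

Fault-free values for test 1 (a=1, b=0, c=0, d=0): N1=0, N2=1, N3=1, N4=1, N5=1, N6=1, giving Y=1. Observed 0.
Test 1: faults giving observed 0 are {N1 stuck-at-1, N2 stuck-at-0, N3 stuck-at-0, N4 stuck-at-0, N5 stuck-at-0, N6 stuck-at-0}.
Test 2 (a=1, b=1, c=0, d=0): fault-free N1=0, N2=1, N3=1, N4=1, N5=1, N6=1 → 1; observed 1. Eliminates N1 stuck-at-1, N3 stuck-at-0, N4 stuck-at-0, N5 stuck-at-0, N6 stuck-at-0.
Only N2 stuck-at-0 is consistent with every test.

N2 stuck-at-0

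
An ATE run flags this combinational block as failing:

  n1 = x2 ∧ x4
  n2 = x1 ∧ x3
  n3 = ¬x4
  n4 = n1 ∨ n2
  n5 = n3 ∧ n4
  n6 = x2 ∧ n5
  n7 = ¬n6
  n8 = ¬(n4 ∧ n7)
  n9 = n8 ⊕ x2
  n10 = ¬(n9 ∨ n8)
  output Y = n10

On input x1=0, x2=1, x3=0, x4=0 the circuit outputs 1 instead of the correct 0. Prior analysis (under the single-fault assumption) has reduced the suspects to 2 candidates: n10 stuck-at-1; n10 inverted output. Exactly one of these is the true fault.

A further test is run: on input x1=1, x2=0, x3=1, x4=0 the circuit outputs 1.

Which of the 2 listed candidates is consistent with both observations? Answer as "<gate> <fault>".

n10 stuck-at-1

Evaluate each candidate on input x1=1, x2=0, x3=1, x4=0:
  n10 stuck-at-1: n1=0, n2=1, n3=1, n4=1, n5=1, n6=0, n7=1, n8=0, n9=0, n10=1 [stuck-at-1] → 1 — matches
  n10 inverted output: n1=0, n2=1, n3=1, n4=1, n5=1, n6=0, n7=1, n8=0, n9=0, n10=0 [inverted output] → 0 — eliminated
Only n10 stuck-at-1 reproduces the observed 1.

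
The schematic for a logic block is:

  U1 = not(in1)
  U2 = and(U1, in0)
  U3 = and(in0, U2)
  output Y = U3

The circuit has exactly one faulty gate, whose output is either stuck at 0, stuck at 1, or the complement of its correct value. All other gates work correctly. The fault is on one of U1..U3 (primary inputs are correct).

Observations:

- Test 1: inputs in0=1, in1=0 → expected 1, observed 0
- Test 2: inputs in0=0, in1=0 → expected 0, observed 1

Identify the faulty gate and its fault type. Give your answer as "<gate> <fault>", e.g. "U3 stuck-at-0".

U3 inverted output

Fault-free values for test 1 (in0=1, in1=0): U1=1, U2=1, U3=1, giving Y=1. Observed 0.
Test 1: faults giving observed 0 are {U1 stuck-at-0, U1 inverted output, U2 stuck-at-0, U2 inverted output, U3 stuck-at-0, U3 inverted output}.
Test 2 (in0=0, in1=0): fault-free U1=1, U2=0, U3=0 → 0; observed 1. Eliminates U1 stuck-at-0, U1 inverted output, U2 stuck-at-0, U2 inverted output, U3 stuck-at-0.
Only U3 inverted output is consistent with every test.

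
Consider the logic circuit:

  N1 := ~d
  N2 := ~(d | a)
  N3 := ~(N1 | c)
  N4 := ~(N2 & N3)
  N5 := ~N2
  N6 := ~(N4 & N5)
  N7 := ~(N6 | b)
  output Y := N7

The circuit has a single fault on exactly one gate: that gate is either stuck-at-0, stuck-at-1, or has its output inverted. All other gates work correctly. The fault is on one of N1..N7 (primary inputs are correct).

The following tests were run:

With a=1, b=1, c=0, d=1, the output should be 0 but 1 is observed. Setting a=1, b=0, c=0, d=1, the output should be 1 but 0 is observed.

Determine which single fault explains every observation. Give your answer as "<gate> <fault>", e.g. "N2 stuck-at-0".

N7 inverted output

Fault-free values for test 1 (a=1, b=1, c=0, d=1): N1=0, N2=0, N3=1, N4=1, N5=1, N6=0, N7=0, giving Y=0. Observed 1.
Test 1: faults giving observed 1 are {N7 stuck-at-1, N7 inverted output}.
Test 2 (a=1, b=0, c=0, d=1): fault-free N1=0, N2=0, N3=1, N4=1, N5=1, N6=0, N7=1 → 1; observed 0. Eliminates N7 stuck-at-1.
Only N7 inverted output is consistent with every test.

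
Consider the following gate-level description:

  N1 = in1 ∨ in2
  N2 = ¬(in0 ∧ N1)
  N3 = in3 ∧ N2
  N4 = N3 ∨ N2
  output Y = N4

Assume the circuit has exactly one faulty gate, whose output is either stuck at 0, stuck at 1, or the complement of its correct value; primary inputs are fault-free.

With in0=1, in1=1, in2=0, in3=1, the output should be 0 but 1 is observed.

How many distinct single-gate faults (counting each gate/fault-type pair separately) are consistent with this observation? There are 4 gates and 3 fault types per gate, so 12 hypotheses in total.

8

Fault-free: N1=1, N2=0, N3=0, N4=0 → 0. Observed 1.
  N1 stuck-at-0: output 1 ✓
  N1 stuck-at-1: output 0 ✗
  N1 inverted output: output 1 ✓
  N2 stuck-at-0: output 0 ✗
  N2 stuck-at-1: output 1 ✓
  N2 inverted output: output 1 ✓
  N3 stuck-at-0: output 0 ✗
  N3 stuck-at-1: output 1 ✓
  N3 inverted output: output 1 ✓
  N4 stuck-at-0: output 0 ✗
  N4 stuck-at-1: output 1 ✓
  N4 inverted output: output 1 ✓
Consistent faults: {N1 stuck-at-0, N1 inverted output, N2 stuck-at-1, N2 inverted output, N3 stuck-at-1, N3 inverted output, N4 stuck-at-1, N4 inverted output} — 8 in all.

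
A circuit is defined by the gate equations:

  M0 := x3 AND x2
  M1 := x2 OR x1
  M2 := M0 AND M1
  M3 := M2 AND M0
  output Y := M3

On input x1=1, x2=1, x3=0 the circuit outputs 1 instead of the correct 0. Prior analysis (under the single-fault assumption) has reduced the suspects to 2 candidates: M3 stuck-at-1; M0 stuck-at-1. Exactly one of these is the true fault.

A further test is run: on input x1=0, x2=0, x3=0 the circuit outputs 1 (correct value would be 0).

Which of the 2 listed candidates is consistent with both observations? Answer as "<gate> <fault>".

Evaluate each candidate on input x1=0, x2=0, x3=0:
  M3 stuck-at-1: M0=0, M1=0, M2=0, M3=1 [stuck-at-1] → 1 — matches
  M0 stuck-at-1: M0=1 [stuck-at-1], M1=0, M2=0, M3=0 → 0 — eliminated
Only M3 stuck-at-1 reproduces the observed 1.

M3 stuck-at-1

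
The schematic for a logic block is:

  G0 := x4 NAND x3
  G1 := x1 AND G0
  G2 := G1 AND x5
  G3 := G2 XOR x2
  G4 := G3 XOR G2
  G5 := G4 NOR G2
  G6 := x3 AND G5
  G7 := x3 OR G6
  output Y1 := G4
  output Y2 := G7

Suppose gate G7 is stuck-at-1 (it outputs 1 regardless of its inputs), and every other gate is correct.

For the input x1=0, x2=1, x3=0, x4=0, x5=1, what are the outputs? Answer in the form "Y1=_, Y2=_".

Y1=1, Y2=1

Propagate with G7 forced: G0=1, G1=0, G2=0, G3=1, G4=1, G5=0, G6=0, G7=1 [stuck-at-1].
So the outputs are Y1=1, Y2=1. (Without the fault they would be Y1=1, Y2=0.)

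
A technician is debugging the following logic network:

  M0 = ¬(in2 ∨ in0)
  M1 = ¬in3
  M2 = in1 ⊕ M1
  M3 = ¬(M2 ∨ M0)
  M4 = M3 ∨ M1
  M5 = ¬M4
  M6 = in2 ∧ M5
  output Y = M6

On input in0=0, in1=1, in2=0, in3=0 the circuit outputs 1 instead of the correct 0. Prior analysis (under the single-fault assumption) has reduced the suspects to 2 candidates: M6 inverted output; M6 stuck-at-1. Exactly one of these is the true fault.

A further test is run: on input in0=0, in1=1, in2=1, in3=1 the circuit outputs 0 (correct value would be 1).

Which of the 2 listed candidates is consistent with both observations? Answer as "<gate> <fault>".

M6 inverted output

Evaluate each candidate on input in0=0, in1=1, in2=1, in3=1:
  M6 inverted output: M0=0, M1=0, M2=1, M3=0, M4=0, M5=1, M6=0 [inverted output] → 0 — matches
  M6 stuck-at-1: M0=0, M1=0, M2=1, M3=0, M4=0, M5=1, M6=1 [stuck-at-1] → 1 — eliminated
Only M6 inverted output reproduces the observed 0.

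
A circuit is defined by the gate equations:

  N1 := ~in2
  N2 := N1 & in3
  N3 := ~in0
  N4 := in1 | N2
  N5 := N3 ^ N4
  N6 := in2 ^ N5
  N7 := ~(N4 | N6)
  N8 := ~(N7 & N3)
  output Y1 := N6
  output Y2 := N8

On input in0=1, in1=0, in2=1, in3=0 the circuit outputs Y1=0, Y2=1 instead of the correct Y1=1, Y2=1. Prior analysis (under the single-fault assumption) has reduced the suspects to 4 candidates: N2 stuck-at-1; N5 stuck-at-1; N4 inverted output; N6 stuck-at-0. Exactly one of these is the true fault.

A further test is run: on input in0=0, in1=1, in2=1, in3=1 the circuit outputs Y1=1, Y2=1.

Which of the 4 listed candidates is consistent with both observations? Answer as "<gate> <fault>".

N2 stuck-at-1

Evaluate each candidate on input in0=0, in1=1, in2=1, in3=1:
  N2 stuck-at-1: N1=0, N2=1 [stuck-at-1], N3=1, N4=1, N5=0, N6=1, N7=0, N8=1 → Y1=1, Y2=1 — matches
  N5 stuck-at-1: N1=0, N2=0, N3=1, N4=1, N5=1 [stuck-at-1], N6=0, N7=0, N8=1 → Y1=0, Y2=1 — eliminated
  N4 inverted output: N1=0, N2=0, N3=1, N4=0 [inverted output], N5=1, N6=0, N7=1, N8=0 → Y1=0, Y2=0 — eliminated
  N6 stuck-at-0: N1=0, N2=0, N3=1, N4=1, N5=0, N6=0 [stuck-at-0], N7=0, N8=1 → Y1=0, Y2=1 — eliminated
Only N2 stuck-at-1 reproduces the observed Y1=1, Y2=1.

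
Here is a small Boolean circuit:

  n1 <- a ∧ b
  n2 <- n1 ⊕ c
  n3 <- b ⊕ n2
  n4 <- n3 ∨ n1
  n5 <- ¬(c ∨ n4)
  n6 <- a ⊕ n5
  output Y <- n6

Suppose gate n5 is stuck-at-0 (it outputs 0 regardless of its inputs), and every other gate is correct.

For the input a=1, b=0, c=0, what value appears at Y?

1

Propagate with n5 forced: n1=0, n2=0, n3=0, n4=0, n5=0 [stuck-at-0], n6=1.
So Y = 1. (Without the fault it would be 0.)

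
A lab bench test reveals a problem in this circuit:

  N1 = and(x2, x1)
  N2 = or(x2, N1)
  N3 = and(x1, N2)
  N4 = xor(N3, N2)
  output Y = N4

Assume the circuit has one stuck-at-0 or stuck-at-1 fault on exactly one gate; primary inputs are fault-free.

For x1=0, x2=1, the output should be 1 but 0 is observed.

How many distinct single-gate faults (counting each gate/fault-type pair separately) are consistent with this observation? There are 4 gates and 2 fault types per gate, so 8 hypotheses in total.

3

Fault-free: N1=0, N2=1, N3=0, N4=1 → 1. Observed 0.
  N1 stuck-at-0: output 1 ✗
  N1 stuck-at-1: output 1 ✗
  N2 stuck-at-0: output 0 ✓
  N2 stuck-at-1: output 1 ✗
  N3 stuck-at-0: output 1 ✗
  N3 stuck-at-1: output 0 ✓
  N4 stuck-at-0: output 0 ✓
  N4 stuck-at-1: output 1 ✗
Consistent faults: {N2 stuck-at-0, N3 stuck-at-1, N4 stuck-at-0} — 3 in all.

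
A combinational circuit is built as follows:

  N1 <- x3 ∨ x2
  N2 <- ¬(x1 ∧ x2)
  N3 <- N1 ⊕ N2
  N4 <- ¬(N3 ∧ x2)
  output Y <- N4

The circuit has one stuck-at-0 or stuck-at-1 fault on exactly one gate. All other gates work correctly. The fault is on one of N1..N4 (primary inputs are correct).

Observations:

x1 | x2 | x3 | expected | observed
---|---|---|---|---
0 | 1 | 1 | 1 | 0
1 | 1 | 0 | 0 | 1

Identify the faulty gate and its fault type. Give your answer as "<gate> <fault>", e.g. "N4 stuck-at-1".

N1 stuck-at-0

Fault-free values for test 1 (x1=0, x2=1, x3=1): N1=1, N2=1, N3=0, N4=1, giving Y=1. Observed 0.
Test 1: faults giving observed 0 are {N1 stuck-at-0, N2 stuck-at-0, N3 stuck-at-1, N4 stuck-at-0}.
Test 2 (x1=1, x2=1, x3=0): fault-free N1=1, N2=0, N3=1, N4=0 → 0; observed 1. Eliminates N2 stuck-at-0, N3 stuck-at-1, N4 stuck-at-0.
Only N1 stuck-at-0 is consistent with every test.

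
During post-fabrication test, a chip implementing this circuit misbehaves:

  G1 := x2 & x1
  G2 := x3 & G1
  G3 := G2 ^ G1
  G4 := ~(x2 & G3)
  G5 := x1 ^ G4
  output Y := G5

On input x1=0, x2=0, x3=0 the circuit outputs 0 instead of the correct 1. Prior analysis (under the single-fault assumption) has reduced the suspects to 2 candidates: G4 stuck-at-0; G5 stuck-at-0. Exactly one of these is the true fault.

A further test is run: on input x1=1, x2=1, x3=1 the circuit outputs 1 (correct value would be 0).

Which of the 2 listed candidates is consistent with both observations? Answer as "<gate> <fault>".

Evaluate each candidate on input x1=1, x2=1, x3=1:
  G4 stuck-at-0: G1=1, G2=1, G3=0, G4=0 [stuck-at-0], G5=1 → 1 — matches
  G5 stuck-at-0: G1=1, G2=1, G3=0, G4=1, G5=0 [stuck-at-0] → 0 — eliminated
Only G4 stuck-at-0 reproduces the observed 1.

G4 stuck-at-0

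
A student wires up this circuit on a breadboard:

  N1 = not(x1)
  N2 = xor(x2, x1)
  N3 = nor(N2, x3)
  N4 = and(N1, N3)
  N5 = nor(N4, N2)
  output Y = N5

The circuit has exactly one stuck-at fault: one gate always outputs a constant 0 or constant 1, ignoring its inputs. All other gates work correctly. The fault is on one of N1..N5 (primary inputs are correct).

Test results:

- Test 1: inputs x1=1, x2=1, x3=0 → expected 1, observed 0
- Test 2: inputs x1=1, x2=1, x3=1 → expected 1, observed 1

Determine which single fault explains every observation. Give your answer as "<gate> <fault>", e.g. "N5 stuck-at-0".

Fault-free values for test 1 (x1=1, x2=1, x3=0): N1=0, N2=0, N3=1, N4=0, N5=1, giving Y=1. Observed 0.
Test 1: faults giving observed 0 are {N1 stuck-at-1, N2 stuck-at-1, N4 stuck-at-1, N5 stuck-at-0}.
Test 2 (x1=1, x2=1, x3=1): fault-free N1=0, N2=0, N3=0, N4=0, N5=1 → 1; observed 1. Eliminates N2 stuck-at-1, N4 stuck-at-1, N5 stuck-at-0.
Only N1 stuck-at-1 is consistent with every test.

N1 stuck-at-1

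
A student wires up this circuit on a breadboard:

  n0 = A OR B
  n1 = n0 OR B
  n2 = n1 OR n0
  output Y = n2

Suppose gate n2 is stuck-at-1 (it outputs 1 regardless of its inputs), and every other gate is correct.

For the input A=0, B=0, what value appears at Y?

Propagate with n2 forced: n0=0, n1=0, n2=1 [stuck-at-1].
So Y = 1. (Without the fault it would be 0.)

1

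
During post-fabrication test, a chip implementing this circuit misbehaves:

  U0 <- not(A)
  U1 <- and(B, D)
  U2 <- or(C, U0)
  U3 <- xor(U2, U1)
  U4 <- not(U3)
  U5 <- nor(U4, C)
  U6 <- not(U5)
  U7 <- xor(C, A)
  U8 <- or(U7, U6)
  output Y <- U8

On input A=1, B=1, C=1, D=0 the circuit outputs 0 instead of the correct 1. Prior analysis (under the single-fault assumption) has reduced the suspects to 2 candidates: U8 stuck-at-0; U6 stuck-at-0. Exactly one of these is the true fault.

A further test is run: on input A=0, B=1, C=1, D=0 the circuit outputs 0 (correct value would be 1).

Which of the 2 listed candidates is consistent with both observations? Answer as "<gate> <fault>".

Evaluate each candidate on input A=0, B=1, C=1, D=0:
  U8 stuck-at-0: U0=1, U1=0, U2=1, U3=1, U4=0, U5=0, U6=1, U7=1, U8=0 [stuck-at-0] → 0 — matches
  U6 stuck-at-0: U0=1, U1=0, U2=1, U3=1, U4=0, U5=0, U6=0 [stuck-at-0], U7=1, U8=1 → 1 — eliminated
Only U8 stuck-at-0 reproduces the observed 0.

U8 stuck-at-0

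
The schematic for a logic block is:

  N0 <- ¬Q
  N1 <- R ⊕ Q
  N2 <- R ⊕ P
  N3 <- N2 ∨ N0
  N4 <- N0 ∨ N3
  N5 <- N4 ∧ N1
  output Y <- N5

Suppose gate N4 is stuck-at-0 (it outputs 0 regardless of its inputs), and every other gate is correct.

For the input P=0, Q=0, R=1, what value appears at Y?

0

Propagate with N4 forced: N0=1, N1=1, N2=1, N3=1, N4=0 [stuck-at-0], N5=0.
So Y = 0. (Without the fault it would be 1.)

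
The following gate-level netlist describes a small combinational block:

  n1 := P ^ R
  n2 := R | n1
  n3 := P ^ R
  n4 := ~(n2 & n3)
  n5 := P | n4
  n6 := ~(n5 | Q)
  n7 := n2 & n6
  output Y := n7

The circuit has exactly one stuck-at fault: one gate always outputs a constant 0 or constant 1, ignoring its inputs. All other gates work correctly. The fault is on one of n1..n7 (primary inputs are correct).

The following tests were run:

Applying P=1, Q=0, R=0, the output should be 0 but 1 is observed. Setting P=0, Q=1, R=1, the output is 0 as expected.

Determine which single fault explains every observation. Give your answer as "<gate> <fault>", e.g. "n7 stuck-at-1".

n5 stuck-at-0

Fault-free values for test 1 (P=1, Q=0, R=0): n1=1, n2=1, n3=1, n4=0, n5=1, n6=0, n7=0, giving Y=0. Observed 1.
Test 1: faults giving observed 1 are {n5 stuck-at-0, n6 stuck-at-1, n7 stuck-at-1}.
Test 2 (P=0, Q=1, R=1): fault-free n1=1, n2=1, n3=1, n4=0, n5=0, n6=0, n7=0 → 0; observed 0. Eliminates n6 stuck-at-1, n7 stuck-at-1.
Only n5 stuck-at-0 is consistent with every test.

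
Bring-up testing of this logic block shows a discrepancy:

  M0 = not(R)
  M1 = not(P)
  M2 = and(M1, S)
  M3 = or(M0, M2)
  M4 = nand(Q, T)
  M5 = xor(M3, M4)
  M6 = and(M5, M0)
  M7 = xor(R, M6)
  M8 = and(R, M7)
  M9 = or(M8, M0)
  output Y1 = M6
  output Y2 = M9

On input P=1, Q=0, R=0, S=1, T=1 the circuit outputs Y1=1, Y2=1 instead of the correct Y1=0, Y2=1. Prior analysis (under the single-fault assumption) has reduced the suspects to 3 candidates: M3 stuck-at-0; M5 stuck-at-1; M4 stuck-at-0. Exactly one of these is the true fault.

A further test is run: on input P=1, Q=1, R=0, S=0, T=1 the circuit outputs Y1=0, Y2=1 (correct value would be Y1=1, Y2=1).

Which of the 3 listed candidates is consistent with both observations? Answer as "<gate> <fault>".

Evaluate each candidate on input P=1, Q=1, R=0, S=0, T=1:
  M3 stuck-at-0: M0=1, M1=0, M2=0, M3=0 [stuck-at-0], M4=0, M5=0, M6=0, M7=0, M8=0, M9=1 → Y1=0, Y2=1 — matches
  M5 stuck-at-1: M0=1, M1=0, M2=0, M3=1, M4=0, M5=1 [stuck-at-1], M6=1, M7=1, M8=0, M9=1 → Y1=1, Y2=1 — eliminated
  M4 stuck-at-0: M0=1, M1=0, M2=0, M3=1, M4=0 [stuck-at-0], M5=1, M6=1, M7=1, M8=0, M9=1 → Y1=1, Y2=1 — eliminated
Only M3 stuck-at-0 reproduces the observed Y1=0, Y2=1.

M3 stuck-at-0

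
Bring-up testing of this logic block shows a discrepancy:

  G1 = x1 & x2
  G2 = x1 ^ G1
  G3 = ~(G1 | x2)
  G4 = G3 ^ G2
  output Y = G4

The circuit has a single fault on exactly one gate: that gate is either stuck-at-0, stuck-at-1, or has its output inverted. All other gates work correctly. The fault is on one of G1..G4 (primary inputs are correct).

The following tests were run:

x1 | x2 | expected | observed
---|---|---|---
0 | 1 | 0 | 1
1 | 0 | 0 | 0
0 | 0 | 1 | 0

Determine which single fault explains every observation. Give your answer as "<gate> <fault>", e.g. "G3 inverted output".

Fault-free values for test 1 (x1=0, x2=1): G1=0, G2=0, G3=0, G4=0, giving Y=0. Observed 1.
Test 1: faults giving observed 1 are {G1 stuck-at-1, G1 inverted output, G2 stuck-at-1, G2 inverted output, G3 stuck-at-1, G3 inverted output, G4 stuck-at-1, G4 inverted output}.
Test 2 (x1=1, x2=0): fault-free G1=0, G2=1, G3=1, G4=0 → 0; observed 0. Eliminates G2 inverted output, G3 inverted output, G4 stuck-at-1, G4 inverted output.
Test 3 (x1=0, x2=0): fault-free G1=0, G2=0, G3=1, G4=1 → 1; observed 0. Eliminates G1 stuck-at-1, G1 inverted output, G3 stuck-at-1.
Only G2 stuck-at-1 is consistent with every test.

G2 stuck-at-1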